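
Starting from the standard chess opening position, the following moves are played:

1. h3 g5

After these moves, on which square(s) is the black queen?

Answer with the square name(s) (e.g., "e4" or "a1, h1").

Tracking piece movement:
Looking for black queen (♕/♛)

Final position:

  a b c d e f g h
  ─────────────────
8│♜ ♞ ♝ ♛ ♚ ♝ ♞ ♜│8
7│♟ ♟ ♟ ♟ ♟ ♟ · ♟│7
6│· · · · · · · ·│6
5│· · · · · · ♟ ·│5
4│· · · · · · · ·│4
3│· · · · · · · ♙│3
2│♙ ♙ ♙ ♙ ♙ ♙ ♙ ·│2
1│♖ ♘ ♗ ♕ ♔ ♗ ♘ ♖│1
  ─────────────────
  a b c d e f g h


d8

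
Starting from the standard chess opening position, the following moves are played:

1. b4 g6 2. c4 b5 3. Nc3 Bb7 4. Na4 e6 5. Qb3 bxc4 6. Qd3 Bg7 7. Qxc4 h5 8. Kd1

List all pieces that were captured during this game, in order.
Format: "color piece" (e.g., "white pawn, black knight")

Tracking captures:
  bxc4: captured white pawn
  Qxc4: captured black pawn

white pawn, black pawn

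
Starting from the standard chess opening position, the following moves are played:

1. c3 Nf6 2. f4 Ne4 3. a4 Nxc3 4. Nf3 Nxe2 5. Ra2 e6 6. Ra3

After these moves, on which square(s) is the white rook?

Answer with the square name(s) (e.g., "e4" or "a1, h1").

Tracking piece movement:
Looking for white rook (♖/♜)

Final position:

  a b c d e f g h
  ─────────────────
8│♜ ♞ ♝ ♛ ♚ ♝ · ♜│8
7│♟ ♟ ♟ ♟ · ♟ ♟ ♟│7
6│· · · · ♟ · · ·│6
5│· · · · · · · ·│5
4│♙ · · · · ♙ · ·│4
3│♖ · · · · ♘ · ·│3
2│· ♙ · ♙ ♞ · ♙ ♙│2
1│· ♘ ♗ ♕ ♔ ♗ · ♖│1
  ─────────────────
  a b c d e f g h


a3, h1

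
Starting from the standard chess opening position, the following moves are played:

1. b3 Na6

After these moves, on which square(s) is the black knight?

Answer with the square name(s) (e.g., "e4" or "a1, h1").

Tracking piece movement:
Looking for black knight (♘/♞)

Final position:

  a b c d e f g h
  ─────────────────
8│♜ · ♝ ♛ ♚ ♝ ♞ ♜│8
7│♟ ♟ ♟ ♟ ♟ ♟ ♟ ♟│7
6│♞ · · · · · · ·│6
5│· · · · · · · ·│5
4│· · · · · · · ·│4
3│· ♙ · · · · · ·│3
2│♙ · ♙ ♙ ♙ ♙ ♙ ♙│2
1│♖ ♘ ♗ ♕ ♔ ♗ ♘ ♖│1
  ─────────────────
  a b c d e f g h


a6, g8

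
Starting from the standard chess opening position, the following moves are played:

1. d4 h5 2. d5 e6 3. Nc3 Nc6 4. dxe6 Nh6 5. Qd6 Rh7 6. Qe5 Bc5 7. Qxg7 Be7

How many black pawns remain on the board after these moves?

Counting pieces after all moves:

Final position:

  a b c d e f g h
  ─────────────────
8│♜ · ♝ ♛ ♚ · · ·│8
7│♟ ♟ ♟ ♟ ♝ ♟ ♕ ♜│7
6│· · ♞ · ♙ · · ♞│6
5│· · · · · · · ♟│5
4│· · · · · · · ·│4
3│· · ♘ · · · · ·│3
2│♙ ♙ ♙ · ♙ ♙ ♙ ♙│2
1│♖ · ♗ · ♔ ♗ ♘ ♖│1
  ─────────────────
  a b c d e f g h


6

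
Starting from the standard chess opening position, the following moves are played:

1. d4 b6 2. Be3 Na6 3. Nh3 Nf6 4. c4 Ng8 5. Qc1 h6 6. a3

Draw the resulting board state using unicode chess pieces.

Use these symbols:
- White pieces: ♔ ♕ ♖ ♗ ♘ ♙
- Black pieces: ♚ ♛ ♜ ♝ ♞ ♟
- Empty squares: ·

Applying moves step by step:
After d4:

♜ ♞ ♝ ♛ ♚ ♝ ♞ ♜
♟ ♟ ♟ ♟ ♟ ♟ ♟ ♟
· · · · · · · ·
· · · · · · · ·
· · · ♙ · · · ·
· · · · · · · ·
♙ ♙ ♙ · ♙ ♙ ♙ ♙
♖ ♘ ♗ ♕ ♔ ♗ ♘ ♖


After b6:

♜ ♞ ♝ ♛ ♚ ♝ ♞ ♜
♟ · ♟ ♟ ♟ ♟ ♟ ♟
· ♟ · · · · · ·
· · · · · · · ·
· · · ♙ · · · ·
· · · · · · · ·
♙ ♙ ♙ · ♙ ♙ ♙ ♙
♖ ♘ ♗ ♕ ♔ ♗ ♘ ♖


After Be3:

♜ ♞ ♝ ♛ ♚ ♝ ♞ ♜
♟ · ♟ ♟ ♟ ♟ ♟ ♟
· ♟ · · · · · ·
· · · · · · · ·
· · · ♙ · · · ·
· · · · ♗ · · ·
♙ ♙ ♙ · ♙ ♙ ♙ ♙
♖ ♘ · ♕ ♔ ♗ ♘ ♖


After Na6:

♜ · ♝ ♛ ♚ ♝ ♞ ♜
♟ · ♟ ♟ ♟ ♟ ♟ ♟
♞ ♟ · · · · · ·
· · · · · · · ·
· · · ♙ · · · ·
· · · · ♗ · · ·
♙ ♙ ♙ · ♙ ♙ ♙ ♙
♖ ♘ · ♕ ♔ ♗ ♘ ♖


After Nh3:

♜ · ♝ ♛ ♚ ♝ ♞ ♜
♟ · ♟ ♟ ♟ ♟ ♟ ♟
♞ ♟ · · · · · ·
· · · · · · · ·
· · · ♙ · · · ·
· · · · ♗ · · ♘
♙ ♙ ♙ · ♙ ♙ ♙ ♙
♖ ♘ · ♕ ♔ ♗ · ♖


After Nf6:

♜ · ♝ ♛ ♚ ♝ · ♜
♟ · ♟ ♟ ♟ ♟ ♟ ♟
♞ ♟ · · · ♞ · ·
· · · · · · · ·
· · · ♙ · · · ·
· · · · ♗ · · ♘
♙ ♙ ♙ · ♙ ♙ ♙ ♙
♖ ♘ · ♕ ♔ ♗ · ♖


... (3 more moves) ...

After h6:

♜ · ♝ ♛ ♚ ♝ ♞ ♜
♟ · ♟ ♟ ♟ ♟ ♟ ·
♞ ♟ · · · · · ♟
· · · · · · · ·
· · ♙ ♙ · · · ·
· · · · ♗ · · ♘
♙ ♙ · · ♙ ♙ ♙ ♙
♖ ♘ ♕ · ♔ ♗ · ♖


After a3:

♜ · ♝ ♛ ♚ ♝ ♞ ♜
♟ · ♟ ♟ ♟ ♟ ♟ ·
♞ ♟ · · · · · ♟
· · · · · · · ·
· · ♙ ♙ · · · ·
♙ · · · ♗ · · ♘
· ♙ · · ♙ ♙ ♙ ♙
♖ ♘ ♕ · ♔ ♗ · ♖



  a b c d e f g h
  ─────────────────
8│♜ · ♝ ♛ ♚ ♝ ♞ ♜│8
7│♟ · ♟ ♟ ♟ ♟ ♟ ·│7
6│♞ ♟ · · · · · ♟│6
5│· · · · · · · ·│5
4│· · ♙ ♙ · · · ·│4
3│♙ · · · ♗ · · ♘│3
2│· ♙ · · ♙ ♙ ♙ ♙│2
1│♖ ♘ ♕ · ♔ ♗ · ♖│1
  ─────────────────
  a b c d e f g h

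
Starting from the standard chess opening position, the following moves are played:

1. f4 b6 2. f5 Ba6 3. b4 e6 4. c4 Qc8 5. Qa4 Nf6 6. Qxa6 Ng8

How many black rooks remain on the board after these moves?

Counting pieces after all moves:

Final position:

  a b c d e f g h
  ─────────────────
8│♜ ♞ ♛ · ♚ ♝ ♞ ♜│8
7│♟ · ♟ ♟ · ♟ ♟ ♟│7
6│♕ ♟ · · ♟ · · ·│6
5│· · · · · ♙ · ·│5
4│· ♙ ♙ · · · · ·│4
3│· · · · · · · ·│3
2│♙ · · ♙ ♙ · ♙ ♙│2
1│♖ ♘ ♗ · ♔ ♗ ♘ ♖│1
  ─────────────────
  a b c d e f g h


2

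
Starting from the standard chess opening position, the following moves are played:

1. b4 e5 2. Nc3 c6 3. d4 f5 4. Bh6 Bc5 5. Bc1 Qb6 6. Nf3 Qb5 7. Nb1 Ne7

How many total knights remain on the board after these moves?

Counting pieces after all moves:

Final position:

  a b c d e f g h
  ─────────────────
8│♜ ♞ ♝ · ♚ · · ♜│8
7│♟ ♟ · ♟ ♞ · ♟ ♟│7
6│· · ♟ · · · · ·│6
5│· ♛ ♝ · ♟ ♟ · ·│5
4│· ♙ · ♙ · · · ·│4
3│· · · · · ♘ · ·│3
2│♙ · ♙ · ♙ ♙ ♙ ♙│2
1│♖ ♘ ♗ ♕ ♔ ♗ · ♖│1
  ─────────────────
  a b c d e f g h


4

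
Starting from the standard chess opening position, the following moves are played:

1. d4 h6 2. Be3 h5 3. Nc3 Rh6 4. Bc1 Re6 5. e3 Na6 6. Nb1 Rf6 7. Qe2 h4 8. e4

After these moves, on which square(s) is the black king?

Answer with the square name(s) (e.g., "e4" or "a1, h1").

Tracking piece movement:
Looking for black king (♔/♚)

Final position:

  a b c d e f g h
  ─────────────────
8│♜ · ♝ ♛ ♚ ♝ ♞ ·│8
7│♟ ♟ ♟ ♟ ♟ ♟ ♟ ·│7
6│♞ · · · · ♜ · ·│6
5│· · · · · · · ·│5
4│· · · ♙ ♙ · · ♟│4
3│· · · · · · · ·│3
2│♙ ♙ ♙ · ♕ ♙ ♙ ♙│2
1│♖ ♘ ♗ · ♔ ♗ ♘ ♖│1
  ─────────────────
  a b c d e f g h


e8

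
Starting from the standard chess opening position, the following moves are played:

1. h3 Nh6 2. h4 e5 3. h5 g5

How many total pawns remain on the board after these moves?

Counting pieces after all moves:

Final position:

  a b c d e f g h
  ─────────────────
8│♜ ♞ ♝ ♛ ♚ ♝ · ♜│8
7│♟ ♟ ♟ ♟ · ♟ · ♟│7
6│· · · · · · · ♞│6
5│· · · · ♟ · ♟ ♙│5
4│· · · · · · · ·│4
3│· · · · · · · ·│3
2│♙ ♙ ♙ ♙ ♙ ♙ ♙ ·│2
1│♖ ♘ ♗ ♕ ♔ ♗ ♘ ♖│1
  ─────────────────
  a b c d e f g h


16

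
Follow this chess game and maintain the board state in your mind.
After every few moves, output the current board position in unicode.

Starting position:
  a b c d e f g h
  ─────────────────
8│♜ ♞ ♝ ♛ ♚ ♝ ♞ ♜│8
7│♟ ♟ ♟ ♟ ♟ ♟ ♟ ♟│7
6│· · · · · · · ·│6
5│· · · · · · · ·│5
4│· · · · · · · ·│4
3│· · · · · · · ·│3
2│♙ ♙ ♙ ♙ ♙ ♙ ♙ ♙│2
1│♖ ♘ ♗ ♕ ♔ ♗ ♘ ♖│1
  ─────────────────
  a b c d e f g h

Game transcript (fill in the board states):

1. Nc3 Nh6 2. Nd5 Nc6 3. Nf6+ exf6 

  a b c d e f g h
  ─────────────────
8│♜ · ♝ ♛ ♚ ♝ · ♜│8
7│♟ ♟ ♟ ♟ · ♟ ♟ ♟│7
6│· · ♞ · · ♟ · ♞│6
5│· · · · · · · ·│5
4│· · · · · · · ·│4
3│· · · · · · · ·│3
2│♙ ♙ ♙ ♙ ♙ ♙ ♙ ♙│2
1│♖ · ♗ ♕ ♔ ♗ ♘ ♖│1
  ─────────────────
  a b c d e f g h

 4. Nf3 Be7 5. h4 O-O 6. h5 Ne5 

  a b c d e f g h
  ─────────────────
8│♜ · ♝ ♛ · ♜ ♚ ·│8
7│♟ ♟ ♟ ♟ ♝ ♟ ♟ ♟│7
6│· · · · · ♟ · ♞│6
5│· · · · ♞ · · ♙│5
4│· · · · · · · ·│4
3│· · · · · ♘ · ·│3
2│♙ ♙ ♙ ♙ ♙ ♙ ♙ ·│2
1│♖ · ♗ ♕ ♔ ♗ · ♖│1
  ─────────────────
  a b c d e f g h

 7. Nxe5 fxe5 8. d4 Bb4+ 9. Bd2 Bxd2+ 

  a b c d e f g h
  ─────────────────
8│♜ · ♝ ♛ · ♜ ♚ ·│8
7│♟ ♟ ♟ ♟ · ♟ ♟ ♟│7
6│· · · · · · · ♞│6
5│· · · · ♟ · · ♙│5
4│· · · ♙ · · · ·│4
3│· · · · · · · ·│3
2│♙ ♙ ♙ ♝ ♙ ♙ ♙ ·│2
1│♖ · · ♕ ♔ ♗ · ♖│1
  ─────────────────
  a b c d e f g h

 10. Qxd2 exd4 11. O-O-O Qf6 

  a b c d e f g h
  ─────────────────
8│♜ · ♝ · · ♜ ♚ ·│8
7│♟ ♟ ♟ ♟ · ♟ ♟ ♟│7
6│· · · · · ♛ · ♞│6
5│· · · · · · · ♙│5
4│· · · ♟ · · · ·│4
3│· · · · · · · ·│3
2│♙ ♙ ♙ ♕ ♙ ♙ ♙ ·│2
1│· · ♔ ♖ · ♗ · ♖│1
  ─────────────────
  a b c d e f g h


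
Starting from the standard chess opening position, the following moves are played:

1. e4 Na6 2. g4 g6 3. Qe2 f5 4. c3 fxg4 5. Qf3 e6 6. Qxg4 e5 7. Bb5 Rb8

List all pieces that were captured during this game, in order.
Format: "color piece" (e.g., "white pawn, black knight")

Tracking captures:
  fxg4: captured white pawn
  Qxg4: captured black pawn

white pawn, black pawn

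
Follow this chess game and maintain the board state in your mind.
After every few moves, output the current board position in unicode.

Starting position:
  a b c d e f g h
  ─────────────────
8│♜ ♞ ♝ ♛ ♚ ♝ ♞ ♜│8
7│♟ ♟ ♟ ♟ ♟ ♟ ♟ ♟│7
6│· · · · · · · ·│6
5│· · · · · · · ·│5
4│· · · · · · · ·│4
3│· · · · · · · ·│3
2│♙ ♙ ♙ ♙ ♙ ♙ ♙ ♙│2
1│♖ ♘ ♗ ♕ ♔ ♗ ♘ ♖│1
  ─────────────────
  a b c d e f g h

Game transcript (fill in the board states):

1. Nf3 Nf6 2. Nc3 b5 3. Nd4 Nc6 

  a b c d e f g h
  ─────────────────
8│♜ · ♝ ♛ ♚ ♝ · ♜│8
7│♟ · ♟ ♟ ♟ ♟ ♟ ♟│7
6│· · ♞ · · ♞ · ·│6
5│· ♟ · · · · · ·│5
4│· · · ♘ · · · ·│4
3│· · ♘ · · · · ·│3
2│♙ ♙ ♙ ♙ ♙ ♙ ♙ ♙│2
1│♖ · ♗ ♕ ♔ ♗ · ♖│1
  ─────────────────
  a b c d e f g h

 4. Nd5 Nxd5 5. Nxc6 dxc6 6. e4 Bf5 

  a b c d e f g h
  ─────────────────
8│♜ · · ♛ ♚ ♝ · ♜│8
7│♟ · ♟ · ♟ ♟ ♟ ♟│7
6│· · ♟ · · · · ·│6
5│· ♟ · ♞ · ♝ · ·│5
4│· · · · ♙ · · ·│4
3│· · · · · · · ·│3
2│♙ ♙ ♙ ♙ · ♙ ♙ ♙│2
1│♖ · ♗ ♕ ♔ ♗ · ♖│1
  ─────────────────
  a b c d e f g h

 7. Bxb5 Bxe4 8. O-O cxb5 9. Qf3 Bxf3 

  a b c d e f g h
  ─────────────────
8│♜ · · ♛ ♚ ♝ · ♜│8
7│♟ · ♟ · ♟ ♟ ♟ ♟│7
6│· · · · · · · ·│6
5│· ♟ · ♞ · · · ·│5
4│· · · · · · · ·│4
3│· · · · · ♝ · ·│3
2│♙ ♙ ♙ ♙ · ♙ ♙ ♙│2
1│♖ · ♗ · · ♖ ♔ ·│1
  ─────────────────
  a b c d e f g h

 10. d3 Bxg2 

  a b c d e f g h
  ─────────────────
8│♜ · · ♛ ♚ ♝ · ♜│8
7│♟ · ♟ · ♟ ♟ ♟ ♟│7
6│· · · · · · · ·│6
5│· ♟ · ♞ · · · ·│5
4│· · · · · · · ·│4
3│· · · ♙ · · · ·│3
2│♙ ♙ ♙ · · ♙ ♝ ♙│2
1│♖ · ♗ · · ♖ ♔ ·│1
  ─────────────────
  a b c d e f g h


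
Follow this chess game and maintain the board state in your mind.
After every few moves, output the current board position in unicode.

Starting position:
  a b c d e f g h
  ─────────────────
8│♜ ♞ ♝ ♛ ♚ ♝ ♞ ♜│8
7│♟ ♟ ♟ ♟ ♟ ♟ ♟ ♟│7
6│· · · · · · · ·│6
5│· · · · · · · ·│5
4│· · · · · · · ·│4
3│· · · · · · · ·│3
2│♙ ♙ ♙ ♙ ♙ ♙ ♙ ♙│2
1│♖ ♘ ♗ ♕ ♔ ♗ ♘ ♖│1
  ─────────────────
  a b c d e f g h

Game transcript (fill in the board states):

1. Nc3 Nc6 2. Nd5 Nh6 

  a b c d e f g h
  ─────────────────
8│♜ · ♝ ♛ ♚ ♝ · ♜│8
7│♟ ♟ ♟ ♟ ♟ ♟ ♟ ♟│7
6│· · ♞ · · · · ♞│6
5│· · · ♘ · · · ·│5
4│· · · · · · · ·│4
3│· · · · · · · ·│3
2│♙ ♙ ♙ ♙ ♙ ♙ ♙ ♙│2
1│♖ · ♗ ♕ ♔ ♗ ♘ ♖│1
  ─────────────────
  a b c d e f g h

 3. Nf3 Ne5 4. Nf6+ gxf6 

  a b c d e f g h
  ─────────────────
8│♜ · ♝ ♛ ♚ ♝ · ♜│8
7│♟ ♟ ♟ ♟ ♟ ♟ · ♟│7
6│· · · · · ♟ · ♞│6
5│· · · · ♞ · · ·│5
4│· · · · · · · ·│4
3│· · · · · ♘ · ·│3
2│♙ ♙ ♙ ♙ ♙ ♙ ♙ ♙│2
1│♖ · ♗ ♕ ♔ ♗ · ♖│1
  ─────────────────
  a b c d e f g h

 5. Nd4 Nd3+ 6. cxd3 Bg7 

  a b c d e f g h
  ─────────────────
8│♜ · ♝ ♛ ♚ · · ♜│8
7│♟ ♟ ♟ ♟ ♟ ♟ ♝ ♟│7
6│· · · · · ♟ · ♞│6
5│· · · · · · · ·│5
4│· · · ♘ · · · ·│4
3│· · · ♙ · · · ·│3
2│♙ ♙ · ♙ ♙ ♙ ♙ ♙│2
1│♖ · ♗ ♕ ♔ ♗ · ♖│1
  ─────────────────
  a b c d e f g h



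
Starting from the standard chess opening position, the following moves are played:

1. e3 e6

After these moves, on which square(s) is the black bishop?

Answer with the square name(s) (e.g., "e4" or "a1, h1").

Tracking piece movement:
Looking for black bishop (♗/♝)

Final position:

  a b c d e f g h
  ─────────────────
8│♜ ♞ ♝ ♛ ♚ ♝ ♞ ♜│8
7│♟ ♟ ♟ ♟ · ♟ ♟ ♟│7
6│· · · · ♟ · · ·│6
5│· · · · · · · ·│5
4│· · · · · · · ·│4
3│· · · · ♙ · · ·│3
2│♙ ♙ ♙ ♙ · ♙ ♙ ♙│2
1│♖ ♘ ♗ ♕ ♔ ♗ ♘ ♖│1
  ─────────────────
  a b c d e f g h


c8, f8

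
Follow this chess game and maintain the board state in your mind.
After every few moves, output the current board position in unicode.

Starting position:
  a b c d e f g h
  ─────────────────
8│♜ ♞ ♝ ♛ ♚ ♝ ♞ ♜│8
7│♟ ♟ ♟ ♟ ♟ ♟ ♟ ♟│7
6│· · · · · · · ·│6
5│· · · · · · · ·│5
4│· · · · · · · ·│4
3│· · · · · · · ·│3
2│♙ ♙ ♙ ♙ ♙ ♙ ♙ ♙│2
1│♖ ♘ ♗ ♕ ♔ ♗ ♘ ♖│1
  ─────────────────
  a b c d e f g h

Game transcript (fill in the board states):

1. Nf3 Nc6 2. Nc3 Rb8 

  a b c d e f g h
  ─────────────────
8│· ♜ ♝ ♛ ♚ ♝ ♞ ♜│8
7│♟ ♟ ♟ ♟ ♟ ♟ ♟ ♟│7
6│· · ♞ · · · · ·│6
5│· · · · · · · ·│5
4│· · · · · · · ·│4
3│· · ♘ · · ♘ · ·│3
2│♙ ♙ ♙ ♙ ♙ ♙ ♙ ♙│2
1│♖ · ♗ ♕ ♔ ♗ · ♖│1
  ─────────────────
  a b c d e f g h

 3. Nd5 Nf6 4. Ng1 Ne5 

  a b c d e f g h
  ─────────────────
8│· ♜ ♝ ♛ ♚ ♝ · ♜│8
7│♟ ♟ ♟ ♟ ♟ ♟ ♟ ♟│7
6│· · · · · ♞ · ·│6
5│· · · ♘ ♞ · · ·│5
4│· · · · · · · ·│4
3│· · · · · · · ·│3
2│♙ ♙ ♙ ♙ ♙ ♙ ♙ ♙│2
1│♖ · ♗ ♕ ♔ ♗ ♘ ♖│1
  ─────────────────
  a b c d e f g h

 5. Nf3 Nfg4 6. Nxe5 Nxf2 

  a b c d e f g h
  ─────────────────
8│· ♜ ♝ ♛ ♚ ♝ · ♜│8
7│♟ ♟ ♟ ♟ ♟ ♟ ♟ ♟│7
6│· · · · · · · ·│6
5│· · · ♘ ♘ · · ·│5
4│· · · · · · · ·│4
3│· · · · · · · ·│3
2│♙ ♙ ♙ ♙ ♙ ♞ ♙ ♙│2
1│♖ · ♗ ♕ ♔ ♗ · ♖│1
  ─────────────────
  a b c d e f g h

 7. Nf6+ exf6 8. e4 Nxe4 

  a b c d e f g h
  ─────────────────
8│· ♜ ♝ ♛ ♚ ♝ · ♜│8
7│♟ ♟ ♟ ♟ · ♟ ♟ ♟│7
6│· · · · · ♟ · ·│6
5│· · · · ♘ · · ·│5
4│· · · · ♞ · · ·│4
3│· · · · · · · ·│3
2│♙ ♙ ♙ ♙ · · ♙ ♙│2
1│♖ · ♗ ♕ ♔ ♗ · ♖│1
  ─────────────────
  a b c d e f g h



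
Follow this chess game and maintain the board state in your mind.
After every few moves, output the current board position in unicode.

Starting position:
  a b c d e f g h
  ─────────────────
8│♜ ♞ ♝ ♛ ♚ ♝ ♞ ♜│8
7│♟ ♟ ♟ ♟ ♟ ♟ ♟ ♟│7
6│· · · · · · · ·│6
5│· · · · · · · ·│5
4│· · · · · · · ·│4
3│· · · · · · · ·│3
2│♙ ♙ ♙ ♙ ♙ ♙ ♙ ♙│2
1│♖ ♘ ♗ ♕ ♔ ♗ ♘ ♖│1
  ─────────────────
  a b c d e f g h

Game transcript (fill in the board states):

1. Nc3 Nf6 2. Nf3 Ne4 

  a b c d e f g h
  ─────────────────
8│♜ ♞ ♝ ♛ ♚ ♝ · ♜│8
7│♟ ♟ ♟ ♟ ♟ ♟ ♟ ♟│7
6│· · · · · · · ·│6
5│· · · · · · · ·│5
4│· · · · ♞ · · ·│4
3│· · ♘ · · ♘ · ·│3
2│♙ ♙ ♙ ♙ ♙ ♙ ♙ ♙│2
1│♖ · ♗ ♕ ♔ ♗ · ♖│1
  ─────────────────
  a b c d e f g h

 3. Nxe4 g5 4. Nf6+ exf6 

  a b c d e f g h
  ─────────────────
8│♜ ♞ ♝ ♛ ♚ ♝ · ♜│8
7│♟ ♟ ♟ ♟ · ♟ · ♟│7
6│· · · · · ♟ · ·│6
5│· · · · · · ♟ ·│5
4│· · · · · · · ·│4
3│· · · · · ♘ · ·│3
2│♙ ♙ ♙ ♙ ♙ ♙ ♙ ♙│2
1│♖ · ♗ ♕ ♔ ♗ · ♖│1
  ─────────────────
  a b c d e f g h

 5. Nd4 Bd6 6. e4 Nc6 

  a b c d e f g h
  ─────────────────
8│♜ · ♝ ♛ ♚ · · ♜│8
7│♟ ♟ ♟ ♟ · ♟ · ♟│7
6│· · ♞ ♝ · ♟ · ·│6
5│· · · · · · ♟ ·│5
4│· · · ♘ ♙ · · ·│4
3│· · · · · · · ·│3
2│♙ ♙ ♙ ♙ · ♙ ♙ ♙│2
1│♖ · ♗ ♕ ♔ ♗ · ♖│1
  ─────────────────
  a b c d e f g h

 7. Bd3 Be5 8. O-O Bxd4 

  a b c d e f g h
  ─────────────────
8│♜ · ♝ ♛ ♚ · · ♜│8
7│♟ ♟ ♟ ♟ · ♟ · ♟│7
6│· · ♞ · · ♟ · ·│6
5│· · · · · · ♟ ·│5
4│· · · ♝ ♙ · · ·│4
3│· · · ♗ · · · ·│3
2│♙ ♙ ♙ ♙ · ♙ ♙ ♙│2
1│♖ · ♗ ♕ · ♖ ♔ ·│1
  ─────────────────
  a b c d e f g h

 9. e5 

  a b c d e f g h
  ─────────────────
8│♜ · ♝ ♛ ♚ · · ♜│8
7│♟ ♟ ♟ ♟ · ♟ · ♟│7
6│· · ♞ · · ♟ · ·│6
5│· · · · ♙ · ♟ ·│5
4│· · · ♝ · · · ·│4
3│· · · ♗ · · · ·│3
2│♙ ♙ ♙ ♙ · ♙ ♙ ♙│2
1│♖ · ♗ ♕ · ♖ ♔ ·│1
  ─────────────────
  a b c d e f g h


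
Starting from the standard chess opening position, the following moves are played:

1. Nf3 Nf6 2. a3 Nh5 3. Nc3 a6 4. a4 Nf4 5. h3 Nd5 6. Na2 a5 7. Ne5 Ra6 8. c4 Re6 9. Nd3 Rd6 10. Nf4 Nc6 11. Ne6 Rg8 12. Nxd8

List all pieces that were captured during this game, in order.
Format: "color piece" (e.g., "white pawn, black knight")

Tracking captures:
  Nxd8: captured black queen

black queen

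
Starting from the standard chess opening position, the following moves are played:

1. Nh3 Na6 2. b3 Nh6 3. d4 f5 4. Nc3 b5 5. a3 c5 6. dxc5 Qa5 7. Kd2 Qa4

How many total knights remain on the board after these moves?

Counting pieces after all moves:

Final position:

  a b c d e f g h
  ─────────────────
8│♜ · ♝ · ♚ ♝ · ♜│8
7│♟ · · ♟ ♟ · ♟ ♟│7
6│♞ · · · · · · ♞│6
5│· ♟ ♙ · · ♟ · ·│5
4│♛ · · · · · · ·│4
3│♙ ♙ ♘ · · · · ♘│3
2│· · ♙ ♔ ♙ ♙ ♙ ♙│2
1│♖ · ♗ ♕ · ♗ · ♖│1
  ─────────────────
  a b c d e f g h


4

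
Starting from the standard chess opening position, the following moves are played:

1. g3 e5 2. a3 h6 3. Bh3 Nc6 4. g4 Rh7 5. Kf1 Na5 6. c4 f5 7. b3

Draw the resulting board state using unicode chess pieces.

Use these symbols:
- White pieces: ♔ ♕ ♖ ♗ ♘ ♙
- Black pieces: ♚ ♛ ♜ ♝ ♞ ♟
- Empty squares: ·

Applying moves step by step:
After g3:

♜ ♞ ♝ ♛ ♚ ♝ ♞ ♜
♟ ♟ ♟ ♟ ♟ ♟ ♟ ♟
· · · · · · · ·
· · · · · · · ·
· · · · · · · ·
· · · · · · ♙ ·
♙ ♙ ♙ ♙ ♙ ♙ · ♙
♖ ♘ ♗ ♕ ♔ ♗ ♘ ♖


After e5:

♜ ♞ ♝ ♛ ♚ ♝ ♞ ♜
♟ ♟ ♟ ♟ · ♟ ♟ ♟
· · · · · · · ·
· · · · ♟ · · ·
· · · · · · · ·
· · · · · · ♙ ·
♙ ♙ ♙ ♙ ♙ ♙ · ♙
♖ ♘ ♗ ♕ ♔ ♗ ♘ ♖


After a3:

♜ ♞ ♝ ♛ ♚ ♝ ♞ ♜
♟ ♟ ♟ ♟ · ♟ ♟ ♟
· · · · · · · ·
· · · · ♟ · · ·
· · · · · · · ·
♙ · · · · · ♙ ·
· ♙ ♙ ♙ ♙ ♙ · ♙
♖ ♘ ♗ ♕ ♔ ♗ ♘ ♖


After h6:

♜ ♞ ♝ ♛ ♚ ♝ ♞ ♜
♟ ♟ ♟ ♟ · ♟ ♟ ·
· · · · · · · ♟
· · · · ♟ · · ·
· · · · · · · ·
♙ · · · · · ♙ ·
· ♙ ♙ ♙ ♙ ♙ · ♙
♖ ♘ ♗ ♕ ♔ ♗ ♘ ♖


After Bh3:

♜ ♞ ♝ ♛ ♚ ♝ ♞ ♜
♟ ♟ ♟ ♟ · ♟ ♟ ·
· · · · · · · ♟
· · · · ♟ · · ·
· · · · · · · ·
♙ · · · · · ♙ ♗
· ♙ ♙ ♙ ♙ ♙ · ♙
♖ ♘ ♗ ♕ ♔ · ♘ ♖


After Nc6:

♜ · ♝ ♛ ♚ ♝ ♞ ♜
♟ ♟ ♟ ♟ · ♟ ♟ ·
· · ♞ · · · · ♟
· · · · ♟ · · ·
· · · · · · · ·
♙ · · · · · ♙ ♗
· ♙ ♙ ♙ ♙ ♙ · ♙
♖ ♘ ♗ ♕ ♔ · ♘ ♖


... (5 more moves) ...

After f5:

♜ · ♝ ♛ ♚ ♝ ♞ ·
♟ ♟ ♟ ♟ · · ♟ ♜
· · · · · · · ♟
♞ · · · ♟ ♟ · ·
· · ♙ · · · ♙ ·
♙ · · · · · · ♗
· ♙ · ♙ ♙ ♙ · ♙
♖ ♘ ♗ ♕ · ♔ ♘ ♖


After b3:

♜ · ♝ ♛ ♚ ♝ ♞ ·
♟ ♟ ♟ ♟ · · ♟ ♜
· · · · · · · ♟
♞ · · · ♟ ♟ · ·
· · ♙ · · · ♙ ·
♙ ♙ · · · · · ♗
· · · ♙ ♙ ♙ · ♙
♖ ♘ ♗ ♕ · ♔ ♘ ♖



  a b c d e f g h
  ─────────────────
8│♜ · ♝ ♛ ♚ ♝ ♞ ·│8
7│♟ ♟ ♟ ♟ · · ♟ ♜│7
6│· · · · · · · ♟│6
5│♞ · · · ♟ ♟ · ·│5
4│· · ♙ · · · ♙ ·│4
3│♙ ♙ · · · · · ♗│3
2│· · · ♙ ♙ ♙ · ♙│2
1│♖ ♘ ♗ ♕ · ♔ ♘ ♖│1
  ─────────────────
  a b c d e f g h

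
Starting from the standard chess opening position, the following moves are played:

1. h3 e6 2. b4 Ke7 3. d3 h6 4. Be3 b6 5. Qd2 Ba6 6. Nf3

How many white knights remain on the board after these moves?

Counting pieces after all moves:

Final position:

  a b c d e f g h
  ─────────────────
8│♜ ♞ · ♛ · ♝ ♞ ♜│8
7│♟ · ♟ ♟ ♚ ♟ ♟ ·│7
6│♝ ♟ · · ♟ · · ♟│6
5│· · · · · · · ·│5
4│· ♙ · · · · · ·│4
3│· · · ♙ ♗ ♘ · ♙│3
2│♙ · ♙ ♕ ♙ ♙ ♙ ·│2
1│♖ ♘ · · ♔ ♗ · ♖│1
  ─────────────────
  a b c d e f g h


2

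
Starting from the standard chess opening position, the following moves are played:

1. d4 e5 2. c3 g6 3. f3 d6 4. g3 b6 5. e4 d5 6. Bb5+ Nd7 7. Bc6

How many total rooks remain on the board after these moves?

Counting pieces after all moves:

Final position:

  a b c d e f g h
  ─────────────────
8│♜ · ♝ ♛ ♚ ♝ ♞ ♜│8
7│♟ · ♟ ♞ · ♟ · ♟│7
6│· ♟ ♗ · · · ♟ ·│6
5│· · · ♟ ♟ · · ·│5
4│· · · ♙ ♙ · · ·│4
3│· · ♙ · · ♙ ♙ ·│3
2│♙ ♙ · · · · · ♙│2
1│♖ ♘ ♗ ♕ ♔ · ♘ ♖│1
  ─────────────────
  a b c d e f g h


4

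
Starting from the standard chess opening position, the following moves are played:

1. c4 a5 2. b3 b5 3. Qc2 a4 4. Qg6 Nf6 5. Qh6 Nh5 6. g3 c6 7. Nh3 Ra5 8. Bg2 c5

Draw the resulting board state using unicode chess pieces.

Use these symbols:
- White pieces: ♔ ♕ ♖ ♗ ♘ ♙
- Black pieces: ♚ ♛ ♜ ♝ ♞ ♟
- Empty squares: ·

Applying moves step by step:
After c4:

♜ ♞ ♝ ♛ ♚ ♝ ♞ ♜
♟ ♟ ♟ ♟ ♟ ♟ ♟ ♟
· · · · · · · ·
· · · · · · · ·
· · ♙ · · · · ·
· · · · · · · ·
♙ ♙ · ♙ ♙ ♙ ♙ ♙
♖ ♘ ♗ ♕ ♔ ♗ ♘ ♖


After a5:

♜ ♞ ♝ ♛ ♚ ♝ ♞ ♜
· ♟ ♟ ♟ ♟ ♟ ♟ ♟
· · · · · · · ·
♟ · · · · · · ·
· · ♙ · · · · ·
· · · · · · · ·
♙ ♙ · ♙ ♙ ♙ ♙ ♙
♖ ♘ ♗ ♕ ♔ ♗ ♘ ♖


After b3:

♜ ♞ ♝ ♛ ♚ ♝ ♞ ♜
· ♟ ♟ ♟ ♟ ♟ ♟ ♟
· · · · · · · ·
♟ · · · · · · ·
· · ♙ · · · · ·
· ♙ · · · · · ·
♙ · · ♙ ♙ ♙ ♙ ♙
♖ ♘ ♗ ♕ ♔ ♗ ♘ ♖


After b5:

♜ ♞ ♝ ♛ ♚ ♝ ♞ ♜
· · ♟ ♟ ♟ ♟ ♟ ♟
· · · · · · · ·
♟ ♟ · · · · · ·
· · ♙ · · · · ·
· ♙ · · · · · ·
♙ · · ♙ ♙ ♙ ♙ ♙
♖ ♘ ♗ ♕ ♔ ♗ ♘ ♖


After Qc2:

♜ ♞ ♝ ♛ ♚ ♝ ♞ ♜
· · ♟ ♟ ♟ ♟ ♟ ♟
· · · · · · · ·
♟ ♟ · · · · · ·
· · ♙ · · · · ·
· ♙ · · · · · ·
♙ · ♕ ♙ ♙ ♙ ♙ ♙
♖ ♘ ♗ · ♔ ♗ ♘ ♖


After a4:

♜ ♞ ♝ ♛ ♚ ♝ ♞ ♜
· · ♟ ♟ ♟ ♟ ♟ ♟
· · · · · · · ·
· ♟ · · · · · ·
♟ · ♙ · · · · ·
· ♙ · · · · · ·
♙ · ♕ ♙ ♙ ♙ ♙ ♙
♖ ♘ ♗ · ♔ ♗ ♘ ♖


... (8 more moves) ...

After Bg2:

· ♞ ♝ ♛ ♚ ♝ · ♜
· · · ♟ ♟ ♟ ♟ ♟
· · ♟ · · · · ♕
♜ ♟ · · · · · ♞
♟ · ♙ · · · · ·
· ♙ · · · · ♙ ♘
♙ · · ♙ ♙ ♙ ♗ ♙
♖ ♘ ♗ · ♔ · · ♖


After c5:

· ♞ ♝ ♛ ♚ ♝ · ♜
· · · ♟ ♟ ♟ ♟ ♟
· · · · · · · ♕
♜ ♟ ♟ · · · · ♞
♟ · ♙ · · · · ·
· ♙ · · · · ♙ ♘
♙ · · ♙ ♙ ♙ ♗ ♙
♖ ♘ ♗ · ♔ · · ♖



  a b c d e f g h
  ─────────────────
8│· ♞ ♝ ♛ ♚ ♝ · ♜│8
7│· · · ♟ ♟ ♟ ♟ ♟│7
6│· · · · · · · ♕│6
5│♜ ♟ ♟ · · · · ♞│5
4│♟ · ♙ · · · · ·│4
3│· ♙ · · · · ♙ ♘│3
2│♙ · · ♙ ♙ ♙ ♗ ♙│2
1│♖ ♘ ♗ · ♔ · · ♖│1
  ─────────────────
  a b c d e f g h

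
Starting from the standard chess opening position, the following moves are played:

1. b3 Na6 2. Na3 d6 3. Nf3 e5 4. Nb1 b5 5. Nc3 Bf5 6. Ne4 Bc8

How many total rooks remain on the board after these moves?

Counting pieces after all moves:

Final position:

  a b c d e f g h
  ─────────────────
8│♜ · ♝ ♛ ♚ ♝ ♞ ♜│8
7│♟ · ♟ · · ♟ ♟ ♟│7
6│♞ · · ♟ · · · ·│6
5│· ♟ · · ♟ · · ·│5
4│· · · · ♘ · · ·│4
3│· ♙ · · · ♘ · ·│3
2│♙ · ♙ ♙ ♙ ♙ ♙ ♙│2
1│♖ · ♗ ♕ ♔ ♗ · ♖│1
  ─────────────────
  a b c d e f g h


4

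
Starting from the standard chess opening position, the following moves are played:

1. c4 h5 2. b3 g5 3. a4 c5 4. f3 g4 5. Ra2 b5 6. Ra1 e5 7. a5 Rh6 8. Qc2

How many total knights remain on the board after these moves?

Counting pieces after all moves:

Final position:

  a b c d e f g h
  ─────────────────
8│♜ ♞ ♝ ♛ ♚ ♝ ♞ ·│8
7│♟ · · ♟ · ♟ · ·│7
6│· · · · · · · ♜│6
5│♙ ♟ ♟ · ♟ · · ♟│5
4│· · ♙ · · · ♟ ·│4
3│· ♙ · · · ♙ · ·│3
2│· · ♕ ♙ ♙ · ♙ ♙│2
1│♖ ♘ ♗ · ♔ ♗ ♘ ♖│1
  ─────────────────
  a b c d e f g h


4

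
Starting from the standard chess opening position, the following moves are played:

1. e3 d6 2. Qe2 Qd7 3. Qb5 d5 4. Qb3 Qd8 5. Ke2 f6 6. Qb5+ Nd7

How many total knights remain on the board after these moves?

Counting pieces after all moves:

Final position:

  a b c d e f g h
  ─────────────────
8│♜ · ♝ ♛ ♚ ♝ ♞ ♜│8
7│♟ ♟ ♟ ♞ ♟ · ♟ ♟│7
6│· · · · · ♟ · ·│6
5│· ♕ · ♟ · · · ·│5
4│· · · · · · · ·│4
3│· · · · ♙ · · ·│3
2│♙ ♙ ♙ ♙ ♔ ♙ ♙ ♙│2
1│♖ ♘ ♗ · · ♗ ♘ ♖│1
  ─────────────────
  a b c d e f g h


4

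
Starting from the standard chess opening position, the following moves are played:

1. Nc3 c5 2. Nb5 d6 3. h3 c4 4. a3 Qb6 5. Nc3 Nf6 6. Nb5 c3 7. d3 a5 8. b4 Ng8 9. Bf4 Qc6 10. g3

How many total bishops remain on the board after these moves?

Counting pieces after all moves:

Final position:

  a b c d e f g h
  ─────────────────
8│♜ ♞ ♝ · ♚ ♝ ♞ ♜│8
7│· ♟ · · ♟ ♟ ♟ ♟│7
6│· · ♛ ♟ · · · ·│6
5│♟ ♘ · · · · · ·│5
4│· ♙ · · · ♗ · ·│4
3│♙ · ♟ ♙ · · ♙ ♙│3
2│· · ♙ · ♙ ♙ · ·│2
1│♖ · · ♕ ♔ ♗ ♘ ♖│1
  ─────────────────
  a b c d e f g h


4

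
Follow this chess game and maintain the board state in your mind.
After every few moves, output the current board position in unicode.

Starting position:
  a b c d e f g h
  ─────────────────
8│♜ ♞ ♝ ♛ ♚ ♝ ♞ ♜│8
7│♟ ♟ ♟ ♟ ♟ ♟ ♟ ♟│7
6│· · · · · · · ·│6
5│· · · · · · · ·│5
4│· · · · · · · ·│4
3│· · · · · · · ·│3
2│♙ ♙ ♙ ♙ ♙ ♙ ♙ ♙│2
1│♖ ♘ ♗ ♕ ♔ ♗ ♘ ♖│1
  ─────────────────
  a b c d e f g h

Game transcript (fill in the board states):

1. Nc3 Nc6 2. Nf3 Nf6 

  a b c d e f g h
  ─────────────────
8│♜ · ♝ ♛ ♚ ♝ · ♜│8
7│♟ ♟ ♟ ♟ ♟ ♟ ♟ ♟│7
6│· · ♞ · · ♞ · ·│6
5│· · · · · · · ·│5
4│· · · · · · · ·│4
3│· · ♘ · · ♘ · ·│3
2│♙ ♙ ♙ ♙ ♙ ♙ ♙ ♙│2
1│♖ · ♗ ♕ ♔ ♗ · ♖│1
  ─────────────────
  a b c d e f g h

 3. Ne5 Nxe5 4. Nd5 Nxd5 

  a b c d e f g h
  ─────────────────
8│♜ · ♝ ♛ ♚ ♝ · ♜│8
7│♟ ♟ ♟ ♟ ♟ ♟ ♟ ♟│7
6│· · · · · · · ·│6
5│· · · ♞ ♞ · · ·│5
4│· · · · · · · ·│4
3│· · · · · · · ·│3
2│♙ ♙ ♙ ♙ ♙ ♙ ♙ ♙│2
1│♖ · ♗ ♕ ♔ ♗ · ♖│1
  ─────────────────
  a b c d e f g h

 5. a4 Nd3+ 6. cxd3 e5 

  a b c d e f g h
  ─────────────────
8│♜ · ♝ ♛ ♚ ♝ · ♜│8
7│♟ ♟ ♟ ♟ · ♟ ♟ ♟│7
6│· · · · · · · ·│6
5│· · · ♞ ♟ · · ·│5
4│♙ · · · · · · ·│4
3│· · · ♙ · · · ·│3
2│· ♙ · ♙ ♙ ♙ ♙ ♙│2
1│♖ · ♗ ♕ ♔ ♗ · ♖│1
  ─────────────────
  a b c d e f g h

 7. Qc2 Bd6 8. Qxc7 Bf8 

  a b c d e f g h
  ─────────────────
8│♜ · ♝ ♛ ♚ ♝ · ♜│8
7│♟ ♟ ♕ ♟ · ♟ ♟ ♟│7
6│· · · · · · · ·│6
5│· · · ♞ ♟ · · ·│5
4│♙ · · · · · · ·│4
3│· · · ♙ · · · ·│3
2│· ♙ · ♙ ♙ ♙ ♙ ♙│2
1│♖ · ♗ · ♔ ♗ · ♖│1
  ─────────────────
  a b c d e f g h

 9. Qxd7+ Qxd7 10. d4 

  a b c d e f g h
  ─────────────────
8│♜ · ♝ · ♚ ♝ · ♜│8
7│♟ ♟ · ♛ · ♟ ♟ ♟│7
6│· · · · · · · ·│6
5│· · · ♞ ♟ · · ·│5
4│♙ · · ♙ · · · ·│4
3│· · · · · · · ·│3
2│· ♙ · ♙ ♙ ♙ ♙ ♙│2
1│♖ · ♗ · ♔ ♗ · ♖│1
  ─────────────────
  a b c d e f g h


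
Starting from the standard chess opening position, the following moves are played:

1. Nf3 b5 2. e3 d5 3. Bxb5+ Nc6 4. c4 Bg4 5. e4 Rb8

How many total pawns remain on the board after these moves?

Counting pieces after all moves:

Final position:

  a b c d e f g h
  ─────────────────
8│· ♜ · ♛ ♚ ♝ ♞ ♜│8
7│♟ · ♟ · ♟ ♟ ♟ ♟│7
6│· · ♞ · · · · ·│6
5│· ♗ · ♟ · · · ·│5
4│· · ♙ · ♙ · ♝ ·│4
3│· · · · · ♘ · ·│3
2│♙ ♙ · ♙ · ♙ ♙ ♙│2
1│♖ ♘ ♗ ♕ ♔ · · ♖│1
  ─────────────────
  a b c d e f g h


15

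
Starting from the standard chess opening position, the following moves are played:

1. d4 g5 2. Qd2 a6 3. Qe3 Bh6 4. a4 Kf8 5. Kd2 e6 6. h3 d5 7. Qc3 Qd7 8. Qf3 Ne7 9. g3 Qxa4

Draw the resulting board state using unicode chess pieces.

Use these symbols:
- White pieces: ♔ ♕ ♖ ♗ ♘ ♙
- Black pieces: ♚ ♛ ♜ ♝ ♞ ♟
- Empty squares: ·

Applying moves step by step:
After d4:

♜ ♞ ♝ ♛ ♚ ♝ ♞ ♜
♟ ♟ ♟ ♟ ♟ ♟ ♟ ♟
· · · · · · · ·
· · · · · · · ·
· · · ♙ · · · ·
· · · · · · · ·
♙ ♙ ♙ · ♙ ♙ ♙ ♙
♖ ♘ ♗ ♕ ♔ ♗ ♘ ♖


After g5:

♜ ♞ ♝ ♛ ♚ ♝ ♞ ♜
♟ ♟ ♟ ♟ ♟ ♟ · ♟
· · · · · · · ·
· · · · · · ♟ ·
· · · ♙ · · · ·
· · · · · · · ·
♙ ♙ ♙ · ♙ ♙ ♙ ♙
♖ ♘ ♗ ♕ ♔ ♗ ♘ ♖


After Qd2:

♜ ♞ ♝ ♛ ♚ ♝ ♞ ♜
♟ ♟ ♟ ♟ ♟ ♟ · ♟
· · · · · · · ·
· · · · · · ♟ ·
· · · ♙ · · · ·
· · · · · · · ·
♙ ♙ ♙ ♕ ♙ ♙ ♙ ♙
♖ ♘ ♗ · ♔ ♗ ♘ ♖


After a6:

♜ ♞ ♝ ♛ ♚ ♝ ♞ ♜
· ♟ ♟ ♟ ♟ ♟ · ♟
♟ · · · · · · ·
· · · · · · ♟ ·
· · · ♙ · · · ·
· · · · · · · ·
♙ ♙ ♙ ♕ ♙ ♙ ♙ ♙
♖ ♘ ♗ · ♔ ♗ ♘ ♖


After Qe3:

♜ ♞ ♝ ♛ ♚ ♝ ♞ ♜
· ♟ ♟ ♟ ♟ ♟ · ♟
♟ · · · · · · ·
· · · · · · ♟ ·
· · · ♙ · · · ·
· · · · ♕ · · ·
♙ ♙ ♙ · ♙ ♙ ♙ ♙
♖ ♘ ♗ · ♔ ♗ ♘ ♖


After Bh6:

♜ ♞ ♝ ♛ ♚ · ♞ ♜
· ♟ ♟ ♟ ♟ ♟ · ♟
♟ · · · · · · ♝
· · · · · · ♟ ·
· · · ♙ · · · ·
· · · · ♕ · · ·
♙ ♙ ♙ · ♙ ♙ ♙ ♙
♖ ♘ ♗ · ♔ ♗ ♘ ♖


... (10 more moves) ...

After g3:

♜ ♞ ♝ · · ♚ · ♜
· ♟ ♟ ♛ ♞ ♟ · ♟
♟ · · · ♟ · · ♝
· · · ♟ · · ♟ ·
♙ · · ♙ · · · ·
· · · · · ♕ ♙ ♙
· ♙ ♙ ♔ ♙ ♙ · ·
♖ ♘ ♗ · · ♗ ♘ ♖


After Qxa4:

♜ ♞ ♝ · · ♚ · ♜
· ♟ ♟ · ♞ ♟ · ♟
♟ · · · ♟ · · ♝
· · · ♟ · · ♟ ·
♛ · · ♙ · · · ·
· · · · · ♕ ♙ ♙
· ♙ ♙ ♔ ♙ ♙ · ·
♖ ♘ ♗ · · ♗ ♘ ♖



  a b c d e f g h
  ─────────────────
8│♜ ♞ ♝ · · ♚ · ♜│8
7│· ♟ ♟ · ♞ ♟ · ♟│7
6│♟ · · · ♟ · · ♝│6
5│· · · ♟ · · ♟ ·│5
4│♛ · · ♙ · · · ·│4
3│· · · · · ♕ ♙ ♙│3
2│· ♙ ♙ ♔ ♙ ♙ · ·│2
1│♖ ♘ ♗ · · ♗ ♘ ♖│1
  ─────────────────
  a b c d e f g h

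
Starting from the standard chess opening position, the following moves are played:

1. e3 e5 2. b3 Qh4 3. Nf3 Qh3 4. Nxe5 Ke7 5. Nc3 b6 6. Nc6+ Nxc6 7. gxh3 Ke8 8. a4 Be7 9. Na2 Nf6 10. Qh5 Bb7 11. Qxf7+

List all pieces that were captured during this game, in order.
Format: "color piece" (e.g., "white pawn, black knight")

Tracking captures:
  Nxe5: captured black pawn
  Nxc6: captured white knight
  gxh3: captured black queen
  Qxf7+: captured black pawn

black pawn, white knight, black queen, black pawn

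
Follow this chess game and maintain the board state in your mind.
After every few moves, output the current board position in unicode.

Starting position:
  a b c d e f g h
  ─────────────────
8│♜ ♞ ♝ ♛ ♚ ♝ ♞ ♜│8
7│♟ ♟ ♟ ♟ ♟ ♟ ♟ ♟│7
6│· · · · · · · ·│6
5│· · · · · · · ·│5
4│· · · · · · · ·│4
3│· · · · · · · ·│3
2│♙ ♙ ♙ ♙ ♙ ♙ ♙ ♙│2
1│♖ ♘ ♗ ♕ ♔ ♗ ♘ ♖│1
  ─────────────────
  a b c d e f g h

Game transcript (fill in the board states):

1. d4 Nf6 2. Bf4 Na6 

  a b c d e f g h
  ─────────────────
8│♜ · ♝ ♛ ♚ ♝ · ♜│8
7│♟ ♟ ♟ ♟ ♟ ♟ ♟ ♟│7
6│♞ · · · · ♞ · ·│6
5│· · · · · · · ·│5
4│· · · ♙ · ♗ · ·│4
3│· · · · · · · ·│3
2│♙ ♙ ♙ · ♙ ♙ ♙ ♙│2
1│♖ ♘ · ♕ ♔ ♗ ♘ ♖│1
  ─────────────────
  a b c d e f g h

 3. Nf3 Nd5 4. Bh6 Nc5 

  a b c d e f g h
  ─────────────────
8│♜ · ♝ ♛ ♚ ♝ · ♜│8
7│♟ ♟ ♟ ♟ ♟ ♟ ♟ ♟│7
6│· · · · · · · ♗│6
5│· · ♞ ♞ · · · ·│5
4│· · · ♙ · · · ·│4
3│· · · · · ♘ · ·│3
2│♙ ♙ ♙ · ♙ ♙ ♙ ♙│2
1│♖ ♘ · ♕ ♔ ♗ · ♖│1
  ─────────────────
  a b c d e f g h

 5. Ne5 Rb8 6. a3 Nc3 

  a b c d e f g h
  ─────────────────
8│· ♜ ♝ ♛ ♚ ♝ · ♜│8
7│♟ ♟ ♟ ♟ ♟ ♟ ♟ ♟│7
6│· · · · · · · ♗│6
5│· · ♞ · ♘ · · ·│5
4│· · · ♙ · · · ·│4
3│♙ · ♞ · · · · ·│3
2│· ♙ ♙ · ♙ ♙ ♙ ♙│2
1│♖ ♘ · ♕ ♔ ♗ · ♖│1
  ─────────────────
  a b c d e f g h

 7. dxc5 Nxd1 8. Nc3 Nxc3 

  a b c d e f g h
  ─────────────────
8│· ♜ ♝ ♛ ♚ ♝ · ♜│8
7│♟ ♟ ♟ ♟ ♟ ♟ ♟ ♟│7
6│· · · · · · · ♗│6
5│· · ♙ · ♘ · · ·│5
4│· · · · · · · ·│4
3│♙ · ♞ · · · · ·│3
2│· ♙ ♙ · ♙ ♙ ♙ ♙│2
1│♖ · · · ♔ ♗ · ♖│1
  ─────────────────
  a b c d e f g h

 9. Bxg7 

  a b c d e f g h
  ─────────────────
8│· ♜ ♝ ♛ ♚ ♝ · ♜│8
7│♟ ♟ ♟ ♟ ♟ ♟ ♗ ♟│7
6│· · · · · · · ·│6
5│· · ♙ · ♘ · · ·│5
4│· · · · · · · ·│4
3│♙ · ♞ · · · · ·│3
2│· ♙ ♙ · ♙ ♙ ♙ ♙│2
1│♖ · · · ♔ ♗ · ♖│1
  ─────────────────
  a b c d e f g h
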